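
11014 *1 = 11014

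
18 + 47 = 65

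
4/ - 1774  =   - 2/887=-0.00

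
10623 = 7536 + 3087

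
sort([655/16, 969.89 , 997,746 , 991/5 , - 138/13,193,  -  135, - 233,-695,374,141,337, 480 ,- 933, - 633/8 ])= [ - 933,  -  695, - 233, - 135, - 633/8, - 138/13,655/16,  141 , 193 , 991/5, 337, 374,480, 746, 969.89,997]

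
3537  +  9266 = 12803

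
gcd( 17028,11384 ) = 4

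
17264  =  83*208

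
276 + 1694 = 1970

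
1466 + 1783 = 3249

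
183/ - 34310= - 183/34310 = - 0.01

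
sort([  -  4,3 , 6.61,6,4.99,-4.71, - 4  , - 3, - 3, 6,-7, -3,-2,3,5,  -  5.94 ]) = [-7,-5.94,  -  4.71, - 4,-4, - 3,  -  3, - 3,-2, 3, 3 , 4.99,5, 6,6, 6.61]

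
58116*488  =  28360608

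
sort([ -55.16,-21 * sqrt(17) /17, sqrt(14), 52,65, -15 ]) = [- 55.16,  -  15, - 21*sqrt(17)/17,  sqrt(14), 52 , 65 ] 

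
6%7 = 6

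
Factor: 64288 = 2^5*7^2*41^1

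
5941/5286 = 5941/5286 = 1.12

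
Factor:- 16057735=  -  5^1*29^1*59^1*1877^1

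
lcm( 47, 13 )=611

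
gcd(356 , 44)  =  4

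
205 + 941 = 1146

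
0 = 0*1110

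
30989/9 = 3443 + 2/9 =3443.22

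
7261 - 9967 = -2706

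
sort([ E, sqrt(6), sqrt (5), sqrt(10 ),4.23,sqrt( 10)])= [ sqrt( 5), sqrt( 6), E, sqrt( 10), sqrt(10), 4.23]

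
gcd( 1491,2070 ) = 3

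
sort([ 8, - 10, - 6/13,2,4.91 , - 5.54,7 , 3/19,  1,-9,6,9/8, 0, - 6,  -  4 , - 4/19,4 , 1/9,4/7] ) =[ - 10, - 9, - 6,-5.54,-4,-6/13, - 4/19, 0,1/9,3/19  ,  4/7,1, 9/8,2,4,4.91,6, 7, 8] 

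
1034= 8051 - 7017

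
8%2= 0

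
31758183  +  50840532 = 82598715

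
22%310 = 22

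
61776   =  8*7722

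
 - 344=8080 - 8424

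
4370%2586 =1784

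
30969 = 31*999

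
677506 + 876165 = 1553671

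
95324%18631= 2169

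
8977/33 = 8977/33 =272.03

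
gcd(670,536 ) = 134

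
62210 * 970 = 60343700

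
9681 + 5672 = 15353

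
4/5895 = 4/5895 = 0.00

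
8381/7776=8381/7776 =1.08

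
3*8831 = 26493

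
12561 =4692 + 7869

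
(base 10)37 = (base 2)100101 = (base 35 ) 12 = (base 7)52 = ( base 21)1g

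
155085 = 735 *211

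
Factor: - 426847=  - 127^1*3361^1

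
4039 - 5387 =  - 1348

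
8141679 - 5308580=2833099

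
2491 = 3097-606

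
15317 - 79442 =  - 64125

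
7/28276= 7/28276=0.00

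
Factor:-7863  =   - 3^1* 2621^1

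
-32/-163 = 32/163 = 0.20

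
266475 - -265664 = 532139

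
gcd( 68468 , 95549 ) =1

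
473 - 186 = 287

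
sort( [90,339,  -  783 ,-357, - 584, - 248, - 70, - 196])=[  -  783,-584, - 357,-248,-196, - 70, 90,  339] 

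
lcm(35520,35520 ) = 35520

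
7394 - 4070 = 3324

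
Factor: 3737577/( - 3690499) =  - 3^1*31^1*40189^1*3690499^( - 1 ) 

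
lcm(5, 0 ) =0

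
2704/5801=2704/5801 = 0.47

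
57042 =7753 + 49289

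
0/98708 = 0 = 0.00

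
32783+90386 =123169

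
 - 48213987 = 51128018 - 99342005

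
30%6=0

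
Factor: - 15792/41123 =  - 2^4  *3^1*7^1 * 17^( - 1 )*41^( - 1 )*47^1*59^( - 1 ) 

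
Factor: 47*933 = 3^1*47^1*311^1 = 43851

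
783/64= 12 + 15/64= 12.23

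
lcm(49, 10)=490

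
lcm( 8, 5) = 40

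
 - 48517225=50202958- 98720183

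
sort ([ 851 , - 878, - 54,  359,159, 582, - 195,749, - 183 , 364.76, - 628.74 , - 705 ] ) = [-878,-705,-628.74 , - 195, - 183, - 54, 159, 359, 364.76,582, 749,  851] 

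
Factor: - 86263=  - 86263^1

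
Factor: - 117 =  - 3^2 * 13^1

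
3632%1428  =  776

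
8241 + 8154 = 16395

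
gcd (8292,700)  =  4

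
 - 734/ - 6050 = 367/3025 = 0.12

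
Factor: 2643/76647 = 29^(-1) = 1/29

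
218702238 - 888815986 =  - 670113748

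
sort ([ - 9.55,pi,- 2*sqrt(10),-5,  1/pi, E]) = [ - 9.55, - 2*sqrt(10),  -  5,1/pi, E, pi]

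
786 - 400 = 386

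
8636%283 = 146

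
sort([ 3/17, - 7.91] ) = [ - 7.91, 3/17 ] 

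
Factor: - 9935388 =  -2^2 * 3^2*37^1*7459^1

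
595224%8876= 532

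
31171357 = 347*89831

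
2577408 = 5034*512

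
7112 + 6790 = 13902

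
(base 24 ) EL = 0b101100101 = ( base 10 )357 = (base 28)cl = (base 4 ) 11211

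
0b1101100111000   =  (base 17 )171f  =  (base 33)6D5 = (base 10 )6968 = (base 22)E8G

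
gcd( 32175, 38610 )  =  6435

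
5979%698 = 395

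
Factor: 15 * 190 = 2^1*3^1 *5^2*19^1 = 2850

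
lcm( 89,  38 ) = 3382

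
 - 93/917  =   - 1 + 824/917 = -0.10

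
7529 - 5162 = 2367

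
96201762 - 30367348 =65834414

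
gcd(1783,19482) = 1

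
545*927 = 505215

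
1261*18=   22698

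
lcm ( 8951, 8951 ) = 8951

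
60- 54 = 6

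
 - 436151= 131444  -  567595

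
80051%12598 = 4463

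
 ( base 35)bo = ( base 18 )14d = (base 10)409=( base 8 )631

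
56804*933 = 52998132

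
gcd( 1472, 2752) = 64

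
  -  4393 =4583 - 8976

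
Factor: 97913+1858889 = 1956802 = 2^1*17^1*67^1*859^1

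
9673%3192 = 97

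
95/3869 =95/3869 = 0.02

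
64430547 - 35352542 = 29078005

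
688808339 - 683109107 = 5699232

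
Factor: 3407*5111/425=17413177/425= 5^( - 2 )*17^( - 1)*19^1*269^1*3407^1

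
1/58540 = 1/58540 = 0.00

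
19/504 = 19/504=0.04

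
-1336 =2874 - 4210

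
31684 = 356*89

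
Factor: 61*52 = 2^2 * 13^1 *61^1= 3172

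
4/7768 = 1/1942 = 0.00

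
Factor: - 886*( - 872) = 772592  =  2^4*109^1*443^1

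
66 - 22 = 44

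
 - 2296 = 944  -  3240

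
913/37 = 913/37   =  24.68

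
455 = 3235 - 2780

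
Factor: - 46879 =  - 7^1 * 37^1*181^1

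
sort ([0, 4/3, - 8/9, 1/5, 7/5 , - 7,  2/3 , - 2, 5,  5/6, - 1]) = [ - 7, - 2,  -  1,-8/9, 0,1/5, 2/3,5/6 , 4/3  ,  7/5, 5]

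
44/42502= 22/21251=0.00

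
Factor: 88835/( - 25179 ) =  - 815/231 = - 3^(-1)*5^1*  7^( - 1 )*11^(-1)*163^1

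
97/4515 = 97/4515 = 0.02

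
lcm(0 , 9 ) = 0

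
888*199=176712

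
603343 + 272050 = 875393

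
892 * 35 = 31220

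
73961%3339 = 503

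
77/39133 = 77/39133=   0.00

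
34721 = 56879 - 22158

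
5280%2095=1090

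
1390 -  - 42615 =44005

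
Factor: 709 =709^1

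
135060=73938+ 61122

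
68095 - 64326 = 3769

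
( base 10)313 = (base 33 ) 9G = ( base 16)139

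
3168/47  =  67+19/47 = 67.40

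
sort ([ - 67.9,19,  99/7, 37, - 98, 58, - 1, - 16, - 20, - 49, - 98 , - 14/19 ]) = [ - 98, - 98, - 67.9,-49, -20,-16, - 1, - 14/19,99/7,19,37,58]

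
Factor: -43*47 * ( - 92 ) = 2^2 *23^1*43^1 * 47^1=185932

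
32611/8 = 32611/8=   4076.38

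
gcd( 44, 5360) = 4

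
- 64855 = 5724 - 70579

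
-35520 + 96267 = 60747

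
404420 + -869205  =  -464785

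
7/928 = 7/928 = 0.01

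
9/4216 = 9/4216 = 0.00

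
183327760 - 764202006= - 580874246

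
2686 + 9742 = 12428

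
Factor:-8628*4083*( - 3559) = 125376893316 = 2^2*3^2 * 719^1*1361^1*3559^1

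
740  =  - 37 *( - 20)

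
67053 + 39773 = 106826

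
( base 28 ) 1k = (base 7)66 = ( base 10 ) 48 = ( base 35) 1d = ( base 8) 60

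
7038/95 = 74 + 8/95 = 74.08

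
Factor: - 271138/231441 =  - 362/309 = - 2^1*3^ (-1 )*103^( - 1) *181^1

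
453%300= 153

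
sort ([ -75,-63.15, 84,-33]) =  [ -75, - 63.15,-33, 84] 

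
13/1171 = 13/1171=0.01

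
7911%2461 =528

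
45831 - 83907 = -38076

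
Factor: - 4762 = - 2^1*2381^1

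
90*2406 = 216540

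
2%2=0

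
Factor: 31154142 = 2^1*3^1*53^1*313^2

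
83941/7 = 83941/7 = 11991.57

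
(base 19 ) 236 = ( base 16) 311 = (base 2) 1100010001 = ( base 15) 375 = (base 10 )785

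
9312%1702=802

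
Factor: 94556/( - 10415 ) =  - 2^2*5^( - 1 )*7^1*11^1 * 307^1*2083^( - 1 )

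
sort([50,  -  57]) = [ - 57 , 50]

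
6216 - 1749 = 4467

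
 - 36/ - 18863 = 36/18863 = 0.00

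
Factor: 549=3^2*61^1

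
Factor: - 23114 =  - 2^1*7^1*13^1*127^1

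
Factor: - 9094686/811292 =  - 4547343/405646= -2^( - 1)*3^1* 853^1 * 1777^1 *202823^( - 1)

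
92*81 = 7452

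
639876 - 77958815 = -77318939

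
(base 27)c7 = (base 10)331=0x14b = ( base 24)dj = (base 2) 101001011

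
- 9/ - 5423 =9/5423 = 0.00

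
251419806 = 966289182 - 714869376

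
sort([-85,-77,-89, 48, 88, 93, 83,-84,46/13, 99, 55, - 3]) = [ - 89, - 85,  -  84,- 77,-3,46/13, 48, 55, 83,  88 , 93 , 99 ] 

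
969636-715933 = 253703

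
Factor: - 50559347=-50559347^1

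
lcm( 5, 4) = 20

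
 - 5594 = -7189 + 1595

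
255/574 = 255/574= 0.44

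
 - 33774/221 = - 2598/17 = - 152.82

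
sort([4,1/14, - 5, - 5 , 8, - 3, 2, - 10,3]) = [ - 10,  -  5 , - 5,-3, 1/14, 2,3, 4,8]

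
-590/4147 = -1 + 3557/4147 = -0.14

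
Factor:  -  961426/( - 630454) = 11^( - 1)*28657^( - 1)*480713^1 = 480713/315227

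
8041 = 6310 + 1731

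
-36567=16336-52903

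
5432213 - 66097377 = - 60665164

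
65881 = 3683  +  62198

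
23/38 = 23/38 = 0.61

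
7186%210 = 46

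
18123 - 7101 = 11022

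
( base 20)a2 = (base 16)ca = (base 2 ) 11001010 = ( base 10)202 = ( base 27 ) 7d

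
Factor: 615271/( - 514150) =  - 2^( - 1)*5^(-2)*7^( - 1)*13^( - 1) * 97^1*113^( - 1 )*6343^1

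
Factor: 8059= 8059^1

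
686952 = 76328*9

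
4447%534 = 175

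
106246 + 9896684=10002930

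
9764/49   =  9764/49  =  199.27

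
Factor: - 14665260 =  - 2^2*3^1*5^1*23^1*10627^1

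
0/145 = 0= 0.00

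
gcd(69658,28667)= 1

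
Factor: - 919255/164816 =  - 2^( -4)*5^1*113^1*1627^1*10301^( - 1)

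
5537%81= 29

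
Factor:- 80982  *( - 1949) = 157833918 = 2^1* 3^2*11^1 * 409^1*1949^1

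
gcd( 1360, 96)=16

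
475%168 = 139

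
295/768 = 295/768 = 0.38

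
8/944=1/118= 0.01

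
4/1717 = 4/1717 = 0.00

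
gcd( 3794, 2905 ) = 7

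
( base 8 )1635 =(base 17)337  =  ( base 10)925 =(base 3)1021021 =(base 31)TQ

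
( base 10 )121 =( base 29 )45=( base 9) 144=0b1111001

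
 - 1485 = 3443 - 4928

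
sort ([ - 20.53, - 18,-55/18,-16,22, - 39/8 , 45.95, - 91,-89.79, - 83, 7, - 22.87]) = [-91, - 89.79, - 83, - 22.87, -20.53,-18, - 16,-39/8, - 55/18,  7, 22,45.95 ]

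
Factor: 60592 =2^4*7^1*541^1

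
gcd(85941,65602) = 1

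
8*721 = 5768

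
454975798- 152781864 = 302193934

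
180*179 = 32220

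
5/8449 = 5/8449 = 0.00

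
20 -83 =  -63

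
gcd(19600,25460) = 20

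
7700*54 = 415800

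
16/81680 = 1/5105 = 0.00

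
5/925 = 1/185 = 0.01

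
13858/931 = 14+824/931 = 14.89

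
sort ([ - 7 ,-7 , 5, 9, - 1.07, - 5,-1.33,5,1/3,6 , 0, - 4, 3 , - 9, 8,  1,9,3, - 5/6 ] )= [ - 9, - 7, - 7, - 5, - 4, - 1.33,-1.07,- 5/6, 0, 1/3, 1, 3,3,5, 5,6, 8,9,9 ]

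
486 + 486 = 972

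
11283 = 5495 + 5788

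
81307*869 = 70655783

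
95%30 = 5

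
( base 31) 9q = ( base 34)8X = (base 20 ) f5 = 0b100110001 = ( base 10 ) 305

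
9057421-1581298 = 7476123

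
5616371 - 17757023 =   -  12140652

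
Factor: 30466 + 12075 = 19^1*2239^1  =  42541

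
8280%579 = 174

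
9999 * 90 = 899910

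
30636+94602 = 125238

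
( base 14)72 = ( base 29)3d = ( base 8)144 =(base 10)100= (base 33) 31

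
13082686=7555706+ 5526980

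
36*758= 27288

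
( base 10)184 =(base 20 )94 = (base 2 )10111000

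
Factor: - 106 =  - 2^1*53^1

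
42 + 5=47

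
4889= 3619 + 1270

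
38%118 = 38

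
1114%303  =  205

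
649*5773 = 3746677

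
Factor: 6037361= 11^1*548851^1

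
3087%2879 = 208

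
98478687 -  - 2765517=101244204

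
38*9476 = 360088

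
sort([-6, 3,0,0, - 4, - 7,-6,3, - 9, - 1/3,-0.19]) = [ - 9, - 7,-6,-6, -4, - 1/3 , - 0.19, 0, 0 , 3,3]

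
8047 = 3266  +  4781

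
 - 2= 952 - 954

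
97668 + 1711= 99379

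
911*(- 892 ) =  -812612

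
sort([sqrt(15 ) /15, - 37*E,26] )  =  [-37*E, sqrt(15)/15  ,  26] 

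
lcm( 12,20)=60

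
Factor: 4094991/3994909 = 3^2*61^1 *7459^1 * 3994909^( - 1 )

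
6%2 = 0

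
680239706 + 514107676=1194347382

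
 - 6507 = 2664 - 9171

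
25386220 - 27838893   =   - 2452673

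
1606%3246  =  1606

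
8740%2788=376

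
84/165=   28/55= 0.51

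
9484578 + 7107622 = 16592200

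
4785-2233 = 2552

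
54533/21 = 2596 + 17/21 = 2596.81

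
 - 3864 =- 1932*2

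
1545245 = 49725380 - 48180135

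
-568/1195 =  - 568/1195 = - 0.48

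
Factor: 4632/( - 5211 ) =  -8/9 =-  2^3 *3^( - 2) 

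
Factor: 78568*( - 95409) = - 7496094312 = - 2^3*3^2*7^1* 23^1*61^1*10601^1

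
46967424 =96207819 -49240395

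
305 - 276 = 29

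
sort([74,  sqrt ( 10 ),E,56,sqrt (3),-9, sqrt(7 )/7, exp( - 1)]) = [  -  9,  exp ( - 1 ),sqrt(7) /7, sqrt( 3),E , sqrt(10),56, 74]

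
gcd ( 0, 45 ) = 45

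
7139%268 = 171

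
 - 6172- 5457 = -11629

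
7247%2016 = 1199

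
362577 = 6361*57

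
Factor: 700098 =2^1*3^1*7^1*79^1*211^1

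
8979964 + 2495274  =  11475238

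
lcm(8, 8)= 8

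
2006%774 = 458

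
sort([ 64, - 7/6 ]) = [ - 7/6, 64]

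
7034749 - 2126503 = 4908246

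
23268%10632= 2004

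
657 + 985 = 1642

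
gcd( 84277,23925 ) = 1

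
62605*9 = 563445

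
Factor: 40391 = 13^2*239^1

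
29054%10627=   7800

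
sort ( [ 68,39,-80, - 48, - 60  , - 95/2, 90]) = [ -80, - 60, - 48, - 95/2, 39,68, 90 ]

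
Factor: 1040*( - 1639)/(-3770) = 2^3* 11^1 * 29^ ( - 1 )*149^1 = 13112/29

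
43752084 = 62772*697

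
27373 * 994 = 27208762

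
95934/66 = 15989/11 = 1453.55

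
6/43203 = 2/14401= 0.00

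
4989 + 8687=13676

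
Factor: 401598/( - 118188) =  - 333/98 = - 2^( - 1)*3^2*7^( - 2)*37^1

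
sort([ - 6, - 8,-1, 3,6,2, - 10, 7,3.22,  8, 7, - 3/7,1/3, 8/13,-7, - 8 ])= [ - 10,-8, - 8,- 7, - 6,-1, - 3/7, 1/3,  8/13, 2, 3, 3.22, 6, 7, 7, 8] 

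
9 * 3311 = 29799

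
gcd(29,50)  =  1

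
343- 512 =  - 169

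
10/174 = 5/87 = 0.06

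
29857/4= 29857/4=7464.25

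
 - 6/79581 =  - 1 + 26525/26527 = -  0.00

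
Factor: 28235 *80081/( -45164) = -2261087035/45164 = - 2^(-2)*5^1*7^(-1 )*73^1*1097^1 *1613^(-1 )*5647^1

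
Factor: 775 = 5^2*31^1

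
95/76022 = 95/76022 =0.00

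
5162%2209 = 744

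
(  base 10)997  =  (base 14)513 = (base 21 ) 25a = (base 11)827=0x3e5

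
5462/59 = 92 + 34/59 = 92.58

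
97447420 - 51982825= 45464595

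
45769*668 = 30573692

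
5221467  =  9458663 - 4237196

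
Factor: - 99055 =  - 5^1*11^1* 1801^1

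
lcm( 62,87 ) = 5394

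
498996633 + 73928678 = 572925311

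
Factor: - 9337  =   - 9337^1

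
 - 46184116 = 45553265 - 91737381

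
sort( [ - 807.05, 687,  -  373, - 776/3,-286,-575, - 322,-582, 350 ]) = [-807.05,-582, - 575,-373, - 322,-286, - 776/3, 350 , 687]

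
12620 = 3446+9174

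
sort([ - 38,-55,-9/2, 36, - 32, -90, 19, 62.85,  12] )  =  [ - 90,-55,-38 ,-32, - 9/2,12, 19,36,62.85 ]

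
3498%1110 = 168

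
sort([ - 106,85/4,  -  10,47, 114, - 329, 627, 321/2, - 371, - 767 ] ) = [- 767, - 371, - 329, - 106,  -  10, 85/4 , 47,114,321/2 , 627] 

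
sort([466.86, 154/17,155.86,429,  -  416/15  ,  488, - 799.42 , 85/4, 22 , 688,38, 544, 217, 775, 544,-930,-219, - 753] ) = [-930,-799.42, - 753,  -  219 , - 416/15,154/17,85/4,22 , 38 , 155.86, 217 , 429,466.86,488, 544, 544 , 688,775]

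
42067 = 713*59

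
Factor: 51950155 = 5^1*1753^1*5927^1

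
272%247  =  25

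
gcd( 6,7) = 1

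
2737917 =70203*39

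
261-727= - 466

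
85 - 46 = 39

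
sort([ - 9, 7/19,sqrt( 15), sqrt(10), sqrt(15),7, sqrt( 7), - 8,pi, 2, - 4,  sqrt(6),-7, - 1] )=[ - 9,  -  8,-7, - 4, - 1,7/19, 2,sqrt(6),  sqrt( 7),pi , sqrt(10) , sqrt ( 15), sqrt(15),  7 ] 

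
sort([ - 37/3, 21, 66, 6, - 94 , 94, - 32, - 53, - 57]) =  [ - 94, - 57, -53, - 32,  -  37/3 , 6,21, 66,  94]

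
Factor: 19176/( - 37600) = - 51/100=-  2^( - 2)  *3^1*5^( - 2)*17^1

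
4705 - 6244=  - 1539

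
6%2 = 0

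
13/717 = 13/717 = 0.02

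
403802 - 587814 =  - 184012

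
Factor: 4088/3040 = 2^( - 2)*5^( - 1)*7^1 * 19^ (-1)*73^1=511/380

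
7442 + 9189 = 16631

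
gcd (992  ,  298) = 2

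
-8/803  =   - 1 + 795/803= - 0.01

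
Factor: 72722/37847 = 2^1*13^1*2797^1*37847^( - 1)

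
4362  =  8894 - 4532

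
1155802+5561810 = 6717612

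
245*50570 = 12389650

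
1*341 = 341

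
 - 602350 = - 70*8605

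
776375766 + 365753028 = 1142128794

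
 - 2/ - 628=1/314=0.00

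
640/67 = 640/67 = 9.55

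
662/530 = 1 + 66/265  =  1.25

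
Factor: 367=367^1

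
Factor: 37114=2^1*7^1*11^1*241^1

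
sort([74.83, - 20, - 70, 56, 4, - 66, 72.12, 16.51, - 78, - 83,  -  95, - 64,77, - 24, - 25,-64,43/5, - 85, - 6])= [ - 95,  -  85,-83, - 78, - 70, - 66,- 64, - 64 ,  -  25, - 24, - 20, -6,  4, 43/5,16.51, 56,  72.12,74.83, 77 ]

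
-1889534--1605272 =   -  284262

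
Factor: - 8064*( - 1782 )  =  2^8*3^6 * 7^1*11^1   =  14370048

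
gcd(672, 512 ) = 32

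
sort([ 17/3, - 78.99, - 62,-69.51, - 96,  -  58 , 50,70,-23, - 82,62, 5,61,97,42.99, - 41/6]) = [ - 96 , - 82, - 78.99, - 69.51,-62, - 58, - 23, - 41/6,5, 17/3,42.99,50,61, 62,70,97 ]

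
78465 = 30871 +47594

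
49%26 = 23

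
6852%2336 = 2180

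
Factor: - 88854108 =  - 2^2 * 3^1  *  7^1*19^1*55673^1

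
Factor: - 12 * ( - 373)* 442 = 1978392 = 2^3*3^1 * 13^1*17^1*373^1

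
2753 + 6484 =9237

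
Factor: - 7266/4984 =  - 519/356  =  - 2^( - 2 )*3^1*89^ ( - 1)*173^1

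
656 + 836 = 1492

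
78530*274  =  21517220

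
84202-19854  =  64348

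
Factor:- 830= - 2^1*5^1*83^1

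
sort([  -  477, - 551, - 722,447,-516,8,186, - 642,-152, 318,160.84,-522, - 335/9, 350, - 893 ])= [ - 893, - 722, - 642,  -  551, - 522, - 516, - 477,-152,-335/9,8,160.84,  186, 318,350,447 ] 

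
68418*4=273672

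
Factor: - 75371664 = -2^4*3^1*31^1*37^3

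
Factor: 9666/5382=537/299  =  3^1*13^( - 1 )*23^ ( - 1)*179^1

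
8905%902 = 787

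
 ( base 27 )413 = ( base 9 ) 4033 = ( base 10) 2946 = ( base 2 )101110000010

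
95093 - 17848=77245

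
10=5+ 5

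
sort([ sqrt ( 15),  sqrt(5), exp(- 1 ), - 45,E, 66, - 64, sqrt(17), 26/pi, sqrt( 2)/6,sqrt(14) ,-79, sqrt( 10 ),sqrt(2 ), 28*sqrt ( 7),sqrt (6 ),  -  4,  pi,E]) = [ - 79, - 64, - 45, - 4,sqrt(2 ) /6,exp( - 1 ) , sqrt(2),sqrt( 5 ),  sqrt(6 ), E, E,pi,sqrt( 10 ),  sqrt(14 ),sqrt(15), sqrt( 17 ) , 26/pi,  66, 28*sqrt (7) ]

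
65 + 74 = 139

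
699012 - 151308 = 547704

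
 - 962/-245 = 3 + 227/245 = 3.93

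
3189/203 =15 + 144/203 = 15.71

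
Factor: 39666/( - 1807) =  - 2^1*3^1  *  11^1 * 13^( - 1) * 139^( - 1 )*601^1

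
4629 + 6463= 11092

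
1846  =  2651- 805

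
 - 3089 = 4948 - 8037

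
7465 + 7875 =15340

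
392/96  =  49/12 = 4.08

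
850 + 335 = 1185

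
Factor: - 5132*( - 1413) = 2^2 * 3^2*157^1*1283^1  =  7251516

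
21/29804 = 21/29804 =0.00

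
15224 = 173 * 88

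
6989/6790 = 1 + 199/6790  =  1.03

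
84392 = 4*21098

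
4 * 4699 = 18796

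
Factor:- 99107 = - 23^1*31^1*139^1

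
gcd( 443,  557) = 1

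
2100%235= 220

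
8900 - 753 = 8147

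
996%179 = 101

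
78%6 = 0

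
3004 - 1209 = 1795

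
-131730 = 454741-586471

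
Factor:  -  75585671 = -7^1*1289^1*8377^1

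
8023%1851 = 619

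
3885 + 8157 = 12042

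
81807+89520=171327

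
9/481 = 9/481 = 0.02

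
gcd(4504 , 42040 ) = 8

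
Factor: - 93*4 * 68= -25296 = - 2^4*3^1*17^1*31^1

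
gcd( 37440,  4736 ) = 64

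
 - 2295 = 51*( - 45 )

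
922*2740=2526280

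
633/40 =15+33/40 = 15.82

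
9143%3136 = 2871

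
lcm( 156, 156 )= 156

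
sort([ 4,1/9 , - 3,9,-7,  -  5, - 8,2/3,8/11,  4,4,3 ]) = [- 8, - 7 , - 5 , - 3, 1/9, 2/3,8/11,3,  4,4,  4,9] 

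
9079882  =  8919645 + 160237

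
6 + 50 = 56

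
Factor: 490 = 2^1*5^1*7^2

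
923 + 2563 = 3486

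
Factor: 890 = 2^1 * 5^1*89^1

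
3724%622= 614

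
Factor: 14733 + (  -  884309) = - 869576 = -2^3*73^1*1489^1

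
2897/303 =2897/303 = 9.56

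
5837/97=5837/97 =60.18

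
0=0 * 211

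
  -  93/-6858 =31/2286 = 0.01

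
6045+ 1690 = 7735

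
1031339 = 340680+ 690659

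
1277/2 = 638 + 1/2 = 638.50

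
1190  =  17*70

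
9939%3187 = 378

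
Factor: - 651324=  -  2^2 * 3^1*54277^1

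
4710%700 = 510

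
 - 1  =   - 1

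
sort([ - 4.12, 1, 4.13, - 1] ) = [ -4.12, - 1, 1, 4.13]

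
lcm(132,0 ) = 0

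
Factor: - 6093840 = - 2^4 * 3^1*5^1*25391^1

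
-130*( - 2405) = 312650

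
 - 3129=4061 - 7190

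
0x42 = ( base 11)60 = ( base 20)36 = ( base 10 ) 66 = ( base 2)1000010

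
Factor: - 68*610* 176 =-2^7*5^1*11^1*17^1 * 61^1 = -7300480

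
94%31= 1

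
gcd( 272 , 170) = 34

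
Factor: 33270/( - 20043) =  - 11090/6681 = - 2^1*3^( - 1)*5^1*17^(  -  1 )*131^ ( - 1 )*1109^1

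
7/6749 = 7/6749 = 0.00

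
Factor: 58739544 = 2^3*3^2*31^1*26317^1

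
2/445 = 2/445 = 0.00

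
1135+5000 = 6135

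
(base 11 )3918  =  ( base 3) 20222221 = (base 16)13ed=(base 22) abj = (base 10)5101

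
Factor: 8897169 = 3^1*373^1*7951^1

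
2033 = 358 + 1675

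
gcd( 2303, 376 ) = 47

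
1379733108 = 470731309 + 909001799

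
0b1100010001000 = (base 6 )45024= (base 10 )6280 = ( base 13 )2B21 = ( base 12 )3774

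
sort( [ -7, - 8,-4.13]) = [-8,-7,-4.13 ] 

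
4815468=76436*63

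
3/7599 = 1/2533= 0.00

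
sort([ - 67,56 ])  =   [ - 67,56 ]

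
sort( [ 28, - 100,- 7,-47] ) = [ - 100, - 47,-7, 28] 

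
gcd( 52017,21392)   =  7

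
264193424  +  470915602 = 735109026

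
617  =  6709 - 6092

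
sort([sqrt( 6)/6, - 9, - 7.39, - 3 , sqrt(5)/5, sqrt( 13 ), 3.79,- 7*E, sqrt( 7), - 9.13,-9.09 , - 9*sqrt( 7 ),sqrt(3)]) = [ - 9*sqrt(7),  -  7 *E, - 9.13,  -  9.09  , - 9, - 7.39, -3,sqrt( 6)/6, sqrt( 5 ) /5, sqrt( 3),sqrt( 7),  sqrt(13) , 3.79]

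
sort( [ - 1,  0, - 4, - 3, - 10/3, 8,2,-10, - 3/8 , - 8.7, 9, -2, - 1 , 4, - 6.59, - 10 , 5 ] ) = [ - 10,-10, - 8.7, - 6.59 , - 4, - 10/3, - 3, - 2,-1,-1, - 3/8,  0, 2, 4,5 , 8,9]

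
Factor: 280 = 2^3*5^1 *7^1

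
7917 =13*609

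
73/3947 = 73/3947 =0.02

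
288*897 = 258336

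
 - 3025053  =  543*( - 5571)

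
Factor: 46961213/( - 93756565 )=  - 5^( - 1 )*7^( - 1)*13^2*29^( - 1 ) * 71^( -1)*269^1 *1033^1 *1301^( - 1) 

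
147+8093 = 8240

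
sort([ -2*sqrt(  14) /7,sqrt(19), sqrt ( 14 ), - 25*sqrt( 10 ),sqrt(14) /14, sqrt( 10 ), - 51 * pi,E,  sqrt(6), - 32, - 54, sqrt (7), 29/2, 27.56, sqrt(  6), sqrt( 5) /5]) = [  -  51*pi, - 25*sqrt( 10) , - 54, - 32, - 2*sqrt(14) /7,sqrt( 14) /14,  sqrt(5 ) /5,sqrt( 6),sqrt(6), sqrt( 7), E, sqrt (10), sqrt( 14), sqrt ( 19), 29/2, 27.56]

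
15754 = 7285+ 8469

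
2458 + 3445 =5903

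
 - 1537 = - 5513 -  - 3976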